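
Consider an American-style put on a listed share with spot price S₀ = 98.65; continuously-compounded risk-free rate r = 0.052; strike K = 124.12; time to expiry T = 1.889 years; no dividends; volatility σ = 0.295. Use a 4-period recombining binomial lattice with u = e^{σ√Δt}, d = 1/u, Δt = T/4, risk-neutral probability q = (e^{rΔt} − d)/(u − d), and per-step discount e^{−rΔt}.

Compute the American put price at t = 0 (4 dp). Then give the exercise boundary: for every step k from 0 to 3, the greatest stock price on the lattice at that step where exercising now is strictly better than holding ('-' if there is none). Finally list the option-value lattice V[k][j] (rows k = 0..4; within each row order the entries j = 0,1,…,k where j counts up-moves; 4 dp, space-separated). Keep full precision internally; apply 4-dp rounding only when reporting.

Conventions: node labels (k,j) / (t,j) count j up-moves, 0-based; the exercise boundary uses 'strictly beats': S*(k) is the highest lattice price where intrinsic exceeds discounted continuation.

params: Δt=0.47225 u=1.22474 d=0.81650 q=0.51039 e^(-rΔt)=0.97574
t_4 payoffs: 80.2743 58.3524 25.4700 0.0000 0.0000
t_3: node(3,0) S=53.6994 payoff=70.4206 vs cont=67.4097 → 70.4206 [stop]  node(3,1) S=80.5480 payoff=43.5720 vs cont=40.5611 → 43.5720 [stop]  node(3,2) S=120.8202 payoff=3.2998 vs cont=12.1678 → 12.1678 [wait]  node(3,3) S=181.2277 payoff=0.0000 vs cont=0.0000 → 0.0000 [wait]  ⇒ S*(3)=80.5480
t_2: node(2,0) S=65.7676 payoff=58.3524 vs cont=55.3415 → 58.3524 [stop]  node(2,1) S=98.6500 payoff=25.4700 vs cont=26.8755 → 26.8755 [wait]  node(2,2) S=147.9729 payoff=0.0000 vs cont=5.8130 → 5.8130 [wait]  ⇒ S*(2)=65.7676
t_1: node(1,0) S=80.5480 payoff=43.5720 vs cont=41.2611 → 43.5720 [stop]  node(1,1) S=120.8202 payoff=3.2998 vs cont=15.7342 → 15.7342 [wait]  ⇒ S*(1)=80.5480
t_0: node(0,0) S=98.6500 payoff=25.4700 vs cont=28.6516 → 28.6516 [wait]  ⇒ S*(0)=-

price = 28.6516
boundary = - 80.5480 65.7676 80.5480
tree:
28.6516
43.5720 15.7342
58.3524 26.8755 5.8130
70.4206 43.5720 12.1678 0.0000
80.2743 58.3524 25.4700 0.0000 0.0000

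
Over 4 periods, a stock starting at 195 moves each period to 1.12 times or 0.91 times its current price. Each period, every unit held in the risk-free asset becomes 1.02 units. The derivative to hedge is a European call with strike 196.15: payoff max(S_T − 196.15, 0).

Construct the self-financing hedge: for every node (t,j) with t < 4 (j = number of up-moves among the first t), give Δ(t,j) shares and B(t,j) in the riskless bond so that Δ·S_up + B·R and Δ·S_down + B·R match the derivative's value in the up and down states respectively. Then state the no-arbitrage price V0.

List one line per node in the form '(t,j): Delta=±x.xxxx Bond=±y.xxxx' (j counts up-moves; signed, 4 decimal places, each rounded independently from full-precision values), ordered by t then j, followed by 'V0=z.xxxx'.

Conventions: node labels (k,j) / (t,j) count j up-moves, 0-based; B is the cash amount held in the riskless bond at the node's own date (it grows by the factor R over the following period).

(0,0): Delta=0.6645 Bond=-106.2169
(1,0): Delta=0.4133 Bond=-63.7722
(1,1): Delta=0.8500 Bond=-148.8587
(2,0): Delta=0.0971 Bond=-13.9844
(2,1): Delta=0.6469 Bond=-111.4687
(2,2): Delta=1.0000 Bond=-188.5333
(3,0): Delta=0.0000 Bond=0.0000
(3,1): Delta=0.1688 Bond=-27.2315
(3,2): Delta=1.0000 Bond=-192.3039
(3,3): Delta=1.0000 Bond=-192.3039
V0=23.3519

No-arbitrage ⇒ martingale measure with p* = (R−d)/(u−d) = 0.5238.
Payoffs at expiry: V(4,0)=0.0000, V(4,1)=0.0000, V(4,2)=6.4099, V(4,3)=53.1545, V(4,4)=110.6863
Node (3,0) S=146.9463: V=(p*·0.0000+(1−p*)·0.0000)/1.02=0.0000; Δ=(0.0000−0.0000)/(164.5799−133.7212)=0.0000; B=V−Δ·S=0.0000
Node (3,1) S=180.8570: V=(p*·6.4099+(1−p*)·0.0000)/1.02=3.2917; Δ=(6.4099−0.0000)/(202.5599−164.5799)=0.1688; B=V−Δ·S=-27.2315
Node (3,2) S=222.5933: V=(p*·53.1545+(1−p*)·6.4099)/1.02=30.2894; Δ=(53.1545−6.4099)/(249.3045−202.5599)=1.0000; B=V−Δ·S=-192.3039
Node (3,3) S=273.9610: V=(p*·110.6863+(1−p*)·53.1545)/1.02=81.6570; Δ=(110.6863−53.1545)/(306.8363−249.3045)=1.0000; B=V−Δ·S=-192.3039
Node (2,0) S=161.4795: V=(p*·3.2917+(1−p*)·0.0000)/1.02=1.6904; Δ=(3.2917−0.0000)/(180.8570−146.9463)=0.0971; B=V−Δ·S=-13.9844
Node (2,1) S=198.7440: V=(p*·30.2894+(1−p*)·3.2917)/1.02=17.0915; Δ=(30.2894−3.2917)/(222.5933−180.8570)=0.6469; B=V−Δ·S=-111.4687
Node (2,2) S=244.6080: V=(p*·81.6570+(1−p*)·30.2894)/1.02=56.0747; Δ=(81.6570−30.2894)/(273.9610−222.5933)=1.0000; B=V−Δ·S=-188.5333
Node (1,0) S=177.4500: V=(p*·17.0915+(1−p*)·1.6904)/1.02=9.5663; Δ=(17.0915−1.6904)/(198.7440−161.4795)=0.4133; B=V−Δ·S=-63.7722
Node (1,1) S=218.4000: V=(p*·56.0747+(1−p*)·17.0915)/1.02=36.7758; Δ=(56.0747−17.0915)/(244.6080−198.7440)=0.8500; B=V−Δ·S=-148.8587
Node (0,0) S=195.0000: V=(p*·36.7758+(1−p*)·9.5663)/1.02=23.3519; Δ=(36.7758−9.5663)/(218.4000−177.4500)=0.6645; B=V−Δ·S=-106.2169
Verification: the root portfolio costs Δ(0,0)·S0 + B(0,0) = 23.3519, matching V0.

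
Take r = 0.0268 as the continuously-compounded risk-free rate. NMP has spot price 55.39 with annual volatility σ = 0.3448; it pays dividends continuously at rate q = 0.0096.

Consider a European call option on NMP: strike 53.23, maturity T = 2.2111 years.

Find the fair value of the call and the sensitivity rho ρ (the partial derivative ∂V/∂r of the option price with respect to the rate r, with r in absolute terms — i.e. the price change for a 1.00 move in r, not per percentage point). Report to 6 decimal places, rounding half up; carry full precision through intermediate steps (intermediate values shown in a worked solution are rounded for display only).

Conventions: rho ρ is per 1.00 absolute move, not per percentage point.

price = 12.708971
ρ = 50.842269

σ√T = 0.3448·√2.2111 = 0.512710
d₁ = (ln(S/K) + (r−q+σ²/2)T) / (σ√T) = (ln(55.39/53.23) + (0.0268−0.0096+0.3448²/2)·2.2111) / 0.512710 = (0.039777 + 0.169466) / 0.512710 = 0.408113
d₂ = d₁ − σ√T = 0.408113 − 0.512710 = -0.104597
e^{−rT} = 0.942464
e^{−qT} = 0.978997
N(d₁) = 0.658405,  N(d₂) = 0.458348
Call price V = S·e^{−qT}·N(d₁) − K·e^{−rT}·N(d₂) = 35.703077 − 22.994107 = 12.708971
ρ = K·T·e^{−rT}·N(d₂) = 50.842269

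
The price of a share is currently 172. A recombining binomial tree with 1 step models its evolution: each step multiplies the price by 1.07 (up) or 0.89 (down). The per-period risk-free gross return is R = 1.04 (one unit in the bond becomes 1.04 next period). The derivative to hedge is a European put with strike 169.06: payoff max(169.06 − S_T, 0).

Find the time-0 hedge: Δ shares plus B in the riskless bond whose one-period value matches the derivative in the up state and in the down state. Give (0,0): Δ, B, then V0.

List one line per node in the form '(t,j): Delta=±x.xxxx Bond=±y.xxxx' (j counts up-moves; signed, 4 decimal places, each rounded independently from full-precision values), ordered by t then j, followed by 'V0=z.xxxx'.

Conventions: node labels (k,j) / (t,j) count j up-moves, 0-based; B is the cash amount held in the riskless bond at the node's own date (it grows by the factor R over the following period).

(0,0): Delta=-0.5161 Bond=91.3387
V0=2.5609

Arbitrage-free pricing uses the up-move probability p* = (R−d)/(u−d) = 0.8333, discounting each step at R = 1.04.
Terminal payoffs: V(1,0)=15.9800, V(1,1)=0.0000
(0,0): S=172.0000. Δ = (V_up−V_dn)/(S_up−S_dn) = (0.0000−15.9800)/(184.0400−153.0800) = -0.5161. V = [p*·0.0000 + (1−p*)·15.9800]/1.04 = 2.5609. B = V − Δ·S = 91.3387.
Sanity check at the root: Δ(0,0)·S0 + B(0,0) reproduces V0 = 2.5609.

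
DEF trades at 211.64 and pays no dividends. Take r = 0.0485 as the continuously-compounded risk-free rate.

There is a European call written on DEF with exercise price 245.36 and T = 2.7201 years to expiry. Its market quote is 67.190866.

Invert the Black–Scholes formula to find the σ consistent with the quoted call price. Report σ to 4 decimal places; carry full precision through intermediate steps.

sigma = 0.5049

At σ = 0.5049 the Black–Scholes value reproduces the quote:
σ√T = 0.5049·√2.7201 = 0.832718
d₁ = (ln(S/K) + (r+σ²/2)T) / (σ√T) = (ln(211.64/245.36) + (0.0485+0.5049²/2)·2.7201) / 0.832718 = (-0.147840 + 0.478634) / 0.832718 = 0.397247
d₂ = d₁ − σ√T = 0.397247 − 0.832718 = -0.435471
e^{−rT} = 0.876407
N(d₁) = 0.654407,  N(d₂) = 0.331610
V = S·N(d₁) − K·e^{−rT}·N(d₂) = 138.498753 − 71.307887 = 67.190866 (the observed quote) — the price is monotone increasing in volatility, hence this σ is the only solution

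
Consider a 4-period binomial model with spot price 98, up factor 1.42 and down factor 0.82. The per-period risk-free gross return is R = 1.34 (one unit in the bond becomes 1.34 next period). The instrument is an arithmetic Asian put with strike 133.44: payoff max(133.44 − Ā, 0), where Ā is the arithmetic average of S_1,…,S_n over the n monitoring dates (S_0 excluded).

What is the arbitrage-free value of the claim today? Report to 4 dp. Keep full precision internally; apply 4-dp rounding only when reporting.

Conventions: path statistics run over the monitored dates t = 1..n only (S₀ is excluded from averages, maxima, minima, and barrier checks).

With p* = (R−d)/(u−d) = 0.8667, sum probability × payoff across the paths and divide by R^4.
Enumerate all 2^4 = 16 price paths (U = up ×1.42, D = down ×0.82); each path with k up-moves has probability p*^k·(1−p*)^(4−k).
DDDD: Ā=61.1493, payoff=72.2907, prob=0.000316
UDDD: Ā=105.8927, payoff=27.5473, prob=0.002054
DUDD: Ā=91.1927, payoff=42.2473, prob=0.002054
UUDD: Ā=157.9190, payoff=0.0000, prob=0.013353
DDUD: Ā=79.1387, payoff=54.3013, prob=0.002054
UDUD: Ā=137.0450, payoff=0.0000, prob=0.013353
DUUD: Ā=122.3450, payoff=11.0950, prob=0.013353
UUUD: Ā=211.8658, payoff=0.0000, prob=0.086795
DDDU: Ā=69.2544, payoff=64.1856, prob=0.002054
UDDU: Ā=119.9284, payoff=13.5116, prob=0.013353
DUDU: Ā=105.2284, payoff=28.2116, prob=0.013353
UUDU: Ā=182.2247, payoff=0.0000, prob=0.086795
DDUU: Ā=93.1744, payoff=40.2656, prob=0.013353
UDUU: Ā=161.3507, payoff=0.0000, prob=0.086795
DUUU: Ā=146.6507, payoff=0.0000, prob=0.086795
UUUU: Ā=253.9561, payoff=0.0000, prob=0.564168
Price = Σ prob·payoff / R^4 = 1.652595 / 3.224179 = 0.5126

price = 0.5126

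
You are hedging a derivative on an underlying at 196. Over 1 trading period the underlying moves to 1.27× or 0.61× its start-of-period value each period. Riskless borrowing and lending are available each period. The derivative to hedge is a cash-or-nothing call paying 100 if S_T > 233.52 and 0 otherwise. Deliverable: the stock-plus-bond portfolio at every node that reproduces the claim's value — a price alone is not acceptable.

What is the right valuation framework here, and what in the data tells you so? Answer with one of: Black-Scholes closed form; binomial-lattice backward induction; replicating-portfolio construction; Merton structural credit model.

Key observation: the deliverable is the dynamic trading strategy on the 1-step tree (spot 196, moves 1.27 and 0.61), so the valuation must go through the node-by-node replicating-portfolio solve.

framework: replicating-portfolio construction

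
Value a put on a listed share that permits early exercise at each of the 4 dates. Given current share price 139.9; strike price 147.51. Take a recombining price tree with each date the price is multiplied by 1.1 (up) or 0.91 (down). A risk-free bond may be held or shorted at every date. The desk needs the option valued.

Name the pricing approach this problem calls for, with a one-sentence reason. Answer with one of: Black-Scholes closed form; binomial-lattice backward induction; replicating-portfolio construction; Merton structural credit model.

Key observation: early exercise of the strike-147.51 put must be checked at each of the 4 dates (spot 139.9), which forces a node-by-node comparison of intrinsic and continuation value backward from expiry.

framework: binomial-lattice backward induction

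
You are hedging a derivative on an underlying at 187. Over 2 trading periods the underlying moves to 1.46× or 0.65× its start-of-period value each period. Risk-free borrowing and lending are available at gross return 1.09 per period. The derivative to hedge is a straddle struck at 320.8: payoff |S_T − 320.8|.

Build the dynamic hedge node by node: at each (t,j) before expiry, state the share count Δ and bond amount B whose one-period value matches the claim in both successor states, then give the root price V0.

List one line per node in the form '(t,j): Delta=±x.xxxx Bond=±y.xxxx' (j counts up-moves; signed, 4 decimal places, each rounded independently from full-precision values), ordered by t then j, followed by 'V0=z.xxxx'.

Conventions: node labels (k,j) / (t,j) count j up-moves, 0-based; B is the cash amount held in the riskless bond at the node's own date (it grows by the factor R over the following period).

(0,0): Delta=-0.4880 Bond=212.9152
(1,0): Delta=-1.0000 Bond=294.3119
(1,1): Delta=-0.2963 Bond=179.7441
V0=121.6604

No-arbitrage ⇒ martingale measure with p* = (R−d)/(u−d) = 0.5432.
At maturity the claim pays: V(2,0)=241.7925, V(2,1)=143.3370, V(2,2)=77.8092
(1,0): S=121.5500. Δ = (V_up−V_dn)/(S_up−S_dn) = (143.3370−241.7925)/(177.4630−79.0075) = -1.0000. V = [p*·143.3370 + (1−p*)·241.7925]/1.09 = 172.7619. B = V − Δ·S = 294.3119.
(1,1): S=273.0200. Δ = (V_up−V_dn)/(S_up−S_dn) = (77.8092−143.3370)/(398.6092−177.4630) = -0.2963. V = [p*·77.8092 + (1−p*)·143.3370]/1.09 = 98.8456. B = V − Δ·S = 179.7441.
(0,0): S=187.0000. Δ = (V_up−V_dn)/(S_up−S_dn) = (98.8456−172.7619)/(273.0200−121.5500) = -0.4880. V = [p*·98.8456 + (1−p*)·172.7619]/1.09 = 121.6604. B = V − Δ·S = 212.9152.
Verification: the root portfolio costs Δ(0,0)·S0 + B(0,0) = 121.6604, matching V0.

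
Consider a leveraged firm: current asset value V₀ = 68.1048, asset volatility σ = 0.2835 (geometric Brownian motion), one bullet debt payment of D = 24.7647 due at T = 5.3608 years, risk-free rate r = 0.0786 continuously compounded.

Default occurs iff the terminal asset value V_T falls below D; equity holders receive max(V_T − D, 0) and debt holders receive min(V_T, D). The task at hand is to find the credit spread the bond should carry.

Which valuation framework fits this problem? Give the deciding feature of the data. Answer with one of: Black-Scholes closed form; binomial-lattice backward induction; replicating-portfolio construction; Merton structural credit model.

Key observation: the asked-for credit quantity lives on the firm's capital structure — asset value, asset volatility, debt face 24.7647 — which is the structural model's domain.

framework: Merton structural credit model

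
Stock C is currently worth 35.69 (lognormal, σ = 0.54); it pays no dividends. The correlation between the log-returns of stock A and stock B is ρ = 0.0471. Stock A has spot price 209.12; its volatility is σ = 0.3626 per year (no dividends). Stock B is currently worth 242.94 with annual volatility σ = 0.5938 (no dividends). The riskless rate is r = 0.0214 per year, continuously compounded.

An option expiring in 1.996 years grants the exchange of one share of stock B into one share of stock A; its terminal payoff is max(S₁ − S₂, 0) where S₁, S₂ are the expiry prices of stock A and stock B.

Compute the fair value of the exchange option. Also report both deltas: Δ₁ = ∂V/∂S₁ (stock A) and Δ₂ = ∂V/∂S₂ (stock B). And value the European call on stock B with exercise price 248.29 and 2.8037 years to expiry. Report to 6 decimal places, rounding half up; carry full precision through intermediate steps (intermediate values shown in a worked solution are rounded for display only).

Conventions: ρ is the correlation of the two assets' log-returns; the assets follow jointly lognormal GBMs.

exchange price = 67.550369
Δ1 = 0.627512
Δ2 = -0.262102
price(stock B call K=248.29) = 95.419055

σ_eff = √(σ₁² + σ₂² − 2ρσ₁σ₂) = √(0.3626² + 0.5938² − 2·0.0471·0.3626·0.5938) = 0.681025
d₁ = (ln(S₁/S₂) + (q₂ − q₁ + σ_eff²/2)T) / (σ_eff√T) = (ln(209.12/242.94) + (0.0 − 0.0 + 0.231897)·1.996) / 0.962151 = 0.325272
d₂ = d₁ − σ_eff√T = 0.325272 − 0.962151 = -0.636879
N(d₁) = 0.627512,  N(d₂) = 0.262102
V = S₁·e^{−q₁T}·N(d₁) − S₂·e^{−q₂T}·N(d₂) = 131.225409 − 63.675040 = 67.550369
Δ₁ = e^{−q₁T}·N(d₁) = 0.627512;  Δ₂ = −e^{−q₂T}·N(d₂) = -0.262102
[vanilla: stock B call K=248.29]
σ√T = 0.5938·√2.8037 = 0.994274
d₁ = (ln(S/K) + (r+σ²/2)T) / (σ√T) = (ln(242.94/248.29) + (0.0214+0.5938²/2)·2.8037) / 0.994274 = (-0.021783 + 0.554289) / 0.994274 = 0.535573
d₂ = d₁ − σ√T = 0.535573 − 0.994274 = -0.458701
e^{−rT} = 0.941765
N(d₁) = 0.703873,  N(d₂) = 0.323225
price = S·N(d₁) − K·e^{−rT}·N(d₂) = 170.998963 − 75.579908 = 95.419055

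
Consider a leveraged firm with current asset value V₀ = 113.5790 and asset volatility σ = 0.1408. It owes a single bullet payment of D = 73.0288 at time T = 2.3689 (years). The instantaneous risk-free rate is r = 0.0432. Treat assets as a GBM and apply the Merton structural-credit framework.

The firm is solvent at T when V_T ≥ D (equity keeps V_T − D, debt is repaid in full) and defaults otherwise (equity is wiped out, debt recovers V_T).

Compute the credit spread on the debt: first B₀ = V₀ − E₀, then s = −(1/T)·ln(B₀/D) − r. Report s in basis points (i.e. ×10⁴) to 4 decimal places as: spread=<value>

Work the structural quantities from V₀ = 113.5790 against face 73.0288:
d₁ = [ln(V₀/D) + (r + σ²/2)T] / (σ√T)
   = [ln(113.5790/73.0288) + (0.0432 + 0.5·0.1408²)·2.3689] / (0.1408·√2.3689)
   = [0.441645 + 0.125818] / 0.216709 = 2.618552
d₂ = d₁ − σ√T = 2.618552 − 0.216709 = 2.401843
N(d₁) = 0.995585,  N(d₂) = 0.991844,  e^(−rT) = 0.902726
E₀ = V₀·N(d₁) − D·e^(−rT)·N(d₂)
   = 113.5790·0.995585 − 73.0288·0.902726·0.991844 = 47.690255
B₀ = V₀ − E₀ = 113.5790 − 47.690255 = 65.888745
spread = −(1/T)·ln(B₀/D) − r = −(1/2.3689)·ln(65.888745/73.0288) − 0.0432 = 0.00023208
in basis points: 0.00023208 × 10⁴ = 2.3208 bp

spread=2.3208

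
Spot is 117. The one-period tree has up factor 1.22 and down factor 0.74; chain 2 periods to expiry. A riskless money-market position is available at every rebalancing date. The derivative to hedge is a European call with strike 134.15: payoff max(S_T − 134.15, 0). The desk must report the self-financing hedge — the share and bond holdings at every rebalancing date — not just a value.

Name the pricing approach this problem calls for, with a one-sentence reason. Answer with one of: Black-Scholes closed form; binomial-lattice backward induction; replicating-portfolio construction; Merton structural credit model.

Key observation: the task asks for the hedge itself — share and bond holdings at every node of the 2-period tree on spot 117 with factors 1.22/0.74 — which is exactly what the replicating-portfolio construction produces.

framework: replicating-portfolio construction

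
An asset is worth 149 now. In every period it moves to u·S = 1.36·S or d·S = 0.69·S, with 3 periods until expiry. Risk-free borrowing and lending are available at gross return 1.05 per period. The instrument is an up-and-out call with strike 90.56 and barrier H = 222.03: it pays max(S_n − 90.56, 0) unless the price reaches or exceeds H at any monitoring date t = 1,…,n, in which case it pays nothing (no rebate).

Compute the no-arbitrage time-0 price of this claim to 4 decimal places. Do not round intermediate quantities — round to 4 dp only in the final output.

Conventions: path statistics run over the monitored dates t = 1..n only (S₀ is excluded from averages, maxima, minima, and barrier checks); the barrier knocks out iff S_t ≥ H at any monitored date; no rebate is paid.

price = 24.7492

Risk-neutral up-probability p* = (R−d)/(u−d) = (1.05−0.69)/(1.36−0.69) = 0.5373; the claim prices as the p*-weighted sum of path payoffs discounted by R^3.
Enumerate all 2^3 = 8 price paths (U = up ×1.36, D = down ×0.69); each path with k up-moves has probability p*^k·(1−p*)^(3−k).
DDD: M=102.8100, payoff=0.0000, prob=0.099051
UDD: M=202.6400, payoff=5.9169, prob=0.115027
DUD: M=139.8216, payoff=5.9169, prob=0.115027
UUD: M=275.5904, payoff=0.0000, prob=0.133580
DDU: M=102.8100, payoff=5.9169, prob=0.115027
UDU: M=202.6400, payoff=99.5974, prob=0.133580
DUU: M=190.1574, payoff=99.5974, prob=0.133580
UUU: M=374.8029, payoff=0.0000, prob=0.155125
Price = Σ prob·payoff / R^3 = 28.650306 / 1.157625 = 24.7492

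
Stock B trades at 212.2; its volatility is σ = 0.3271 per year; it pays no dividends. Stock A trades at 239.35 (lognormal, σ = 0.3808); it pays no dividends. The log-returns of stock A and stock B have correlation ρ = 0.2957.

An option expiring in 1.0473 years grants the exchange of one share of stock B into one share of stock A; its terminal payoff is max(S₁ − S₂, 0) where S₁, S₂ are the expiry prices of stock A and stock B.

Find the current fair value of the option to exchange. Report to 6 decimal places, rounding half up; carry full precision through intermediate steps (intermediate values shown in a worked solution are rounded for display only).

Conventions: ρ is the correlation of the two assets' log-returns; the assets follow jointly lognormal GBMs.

exchange price = 53.664561

σ_eff = √(σ₁² + σ₂² − 2ρσ₁σ₂) = √(0.3808² + 0.3271² − 2·0.2957·0.3808·0.3271) = 0.422301
d₁ = (ln(S₁/S₂) + (q₂ − q₁ + σ_eff²/2)T) / (σ_eff√T) = (ln(239.35/212.2) + (0.0 − 0.0 + 0.089169)·1.0473) / 0.432173 = 0.494673
d₂ = d₁ − σ_eff√T = 0.494673 − 0.432173 = 0.062500
N(d₁) = 0.689585,  N(d₂) = 0.524918
V = S₁·e^{−q₁T}·N(d₁) − S₂·e^{−q₂T}·N(d₂) = 165.052074 − 111.387514 = 53.664561
Key observation: no risk-free rate is needed — with the second asset as numeraire the exchange option is a call on the ratio S₁/S₂, and r cancels out of the value.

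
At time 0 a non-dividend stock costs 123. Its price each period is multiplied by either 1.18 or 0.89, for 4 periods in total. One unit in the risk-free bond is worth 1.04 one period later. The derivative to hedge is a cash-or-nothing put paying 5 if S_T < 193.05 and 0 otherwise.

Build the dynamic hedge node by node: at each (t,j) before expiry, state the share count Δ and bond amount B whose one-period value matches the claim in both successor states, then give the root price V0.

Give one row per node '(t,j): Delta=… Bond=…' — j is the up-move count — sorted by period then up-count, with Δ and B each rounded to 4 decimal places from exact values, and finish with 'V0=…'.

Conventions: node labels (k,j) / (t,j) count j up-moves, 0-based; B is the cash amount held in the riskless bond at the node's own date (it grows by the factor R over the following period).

(0,0): Delta=-0.0172 Bond=6.0892
(1,0): Delta=0.0000 Bond=4.4450
(1,1): Delta=-0.0294 Bond=8.0946
(2,0): Delta=0.0000 Bond=4.6228
(2,1): Delta=0.0000 Bond=4.6228
(2,2): Delta=-0.0501 Bond=11.9610
(3,0): Delta=0.0000 Bond=4.8077
(3,1): Delta=0.0000 Bond=4.8077
(3,2): Delta=0.0000 Bond=4.8077
(3,3): Delta=-0.0853 Bond=19.5623
V0=3.9681

The replicating-portfolio and risk-neutral prices coincide; use p* = (1.04−0.89)/(1.18−0.89) = 0.5172 for the latter.
Payoffs at expiry: V(4,0)=5.0000, V(4,1)=5.0000, V(4,2)=5.0000, V(4,3)=5.0000, V(4,4)=0.0000
  t=3,j=0: stock 86.7112 → up 102.3192 (V=5.0000), down 77.1730 (V=5.0000). Price 4.8077; hedge Δ=0.0000, bond B=4.8077.
  t=3,j=1: stock 114.9654 → up 135.6592 (V=5.0000), down 102.3192 (V=5.0000). Price 4.8077; hedge Δ=0.0000, bond B=4.8077.
  t=3,j=2: stock 152.4260 → up 179.8627 (V=5.0000), down 135.6592 (V=5.0000). Price 4.8077; hedge Δ=0.0000, bond B=4.8077.
  t=3,j=3: stock 202.0929 → up 238.4697 (V=0.0000), down 179.8627 (V=5.0000). Price 2.3210; hedge Δ=-0.0853, bond B=19.5623.
  t=2,j=0: stock 97.4283 → up 114.9654 (V=4.8077), down 86.7112 (V=4.8077). Price 4.6228; hedge Δ=0.0000, bond B=4.6228.
  t=2,j=1: stock 129.1746 → up 152.4260 (V=4.8077), down 114.9654 (V=4.8077). Price 4.6228; hedge Δ=0.0000, bond B=4.6228.
  t=2,j=2: stock 171.2652 → up 202.0929 (V=2.3210), down 152.4260 (V=4.8077). Price 3.3860; hedge Δ=-0.0501, bond B=11.9610.
  t=1,j=0: stock 109.4700 → up 129.1746 (V=4.6228), down 97.4283 (V=4.6228). Price 4.4450; hedge Δ=0.0000, bond B=4.4450.
  t=1,j=1: stock 145.1400 → up 171.2652 (V=3.3860), down 129.1746 (V=4.6228). Price 3.8299; hedge Δ=-0.0294, bond B=8.0946.
  t=0,j=0: stock 123.0000 → up 145.1400 (V=3.8299), down 109.4700 (V=4.4450). Price 3.9681; hedge Δ=-0.0172, bond B=6.0892.
As a check, the time-0 holding Δ(0,0)·S0 + B(0,0) comes to 3.9681 — exactly V0.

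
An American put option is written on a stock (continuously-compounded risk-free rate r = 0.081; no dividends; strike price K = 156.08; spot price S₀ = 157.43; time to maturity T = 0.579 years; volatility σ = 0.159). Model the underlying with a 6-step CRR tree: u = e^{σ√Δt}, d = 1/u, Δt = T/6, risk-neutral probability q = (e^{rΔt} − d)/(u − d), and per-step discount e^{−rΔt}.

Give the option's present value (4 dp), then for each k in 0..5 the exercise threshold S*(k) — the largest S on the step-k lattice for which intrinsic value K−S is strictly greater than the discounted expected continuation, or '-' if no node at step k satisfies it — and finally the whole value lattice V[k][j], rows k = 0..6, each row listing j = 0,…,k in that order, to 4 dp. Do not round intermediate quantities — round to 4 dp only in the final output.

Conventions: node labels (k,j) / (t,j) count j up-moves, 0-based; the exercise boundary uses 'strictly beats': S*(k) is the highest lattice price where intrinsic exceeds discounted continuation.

price = 4.4665
boundary = - - 142.6217 135.7484 142.6217 149.8431
tree:
4.4665
7.9073 1.9013
13.4583 3.7786 0.4944
20.3316 7.2887 1.1509 0.0000
26.8736 13.4583 2.6792 0.0000 0.0000
33.1004 20.3316 6.2369 0.0000 0.0000 0.0000
39.0271 26.8736 13.4583 0.0000 0.0000 0.0000 0.0000

Δt=0.09650  u=1.05063  d=0.95181  q=0.56706  discount=0.99221
step 6 (expiry): payoffs max(K−S,0) = 39.0271 26.8736 13.4583 0.0000 0.0000 0.0000 0.0000
step 5: (k=5,j=0): S=122.9796, K−S=33.1004, hold=31.8851 ⇒ V=33.1004 exercise | (k=5,j=1): S=135.7484, K−S=20.3316, hold=19.1163 ⇒ V=20.3316 exercise | (k=5,j=2): S=149.8431, K−S=6.2369, hold=5.7813 ⇒ V=6.2369 exercise | (k=5,j=3): S=165.4011, K−S=0.0000, hold=0.0000 ⇒ V=0.0000 continue | (k=5,j=4): S=182.5745, K−S=0.0000, hold=0.0000 ⇒ V=0.0000 continue | (k=5,j=5): S=201.5310, K−S=0.0000, hold=0.0000 ⇒ V=0.0000 continue  boundary S*=149.8431
step 4: (k=4,j=0): S=129.2064, K−S=26.8736, hold=25.6584 ⇒ V=26.8736 exercise | (k=4,j=1): S=142.6217, K−S=13.4583, hold=12.2430 ⇒ V=13.4583 exercise | (k=4,j=2): S=157.4300, K−S=0.0000, hold=2.6792 ⇒ V=2.6792 continue | (k=4,j=3): S=173.7758, K−S=0.0000, hold=0.0000 ⇒ V=0.0000 continue | (k=4,j=4): S=191.8187, K−S=0.0000, hold=0.0000 ⇒ V=0.0000 continue  boundary S*=142.6217
step 3: (k=3,j=0): S=135.7484, K−S=20.3316, hold=19.1163 ⇒ V=20.3316 exercise | (k=3,j=1): S=149.8431, K−S=6.2369, hold=7.2887 ⇒ V=7.2887 continue | (k=3,j=2): S=165.4011, K−S=0.0000, hold=1.1509 ⇒ V=1.1509 continue | (k=3,j=3): S=182.5745, K−S=0.0000, hold=0.0000 ⇒ V=0.0000 continue  boundary S*=135.7484
step 2: (k=2,j=0): S=142.6217, K−S=13.4583, hold=12.8348 ⇒ V=13.4583 exercise | (k=2,j=1): S=157.4300, K−S=0.0000, hold=3.7786 ⇒ V=3.7786 continue | (k=2,j=2): S=173.7758, K−S=0.0000, hold=0.4944 ⇒ V=0.4944 continue  boundary S*=142.6217
step 1: (k=1,j=0): S=149.8431, K−S=6.2369, hold=7.9073 ⇒ V=7.9073 continue | (k=1,j=1): S=165.4011, K−S=0.0000, hold=1.9013 ⇒ V=1.9013 continue  boundary S*=-
step 0: (k=0,j=0): S=157.4300, K−S=0.0000, hold=4.4665 ⇒ V=4.4665 continue  boundary S*=-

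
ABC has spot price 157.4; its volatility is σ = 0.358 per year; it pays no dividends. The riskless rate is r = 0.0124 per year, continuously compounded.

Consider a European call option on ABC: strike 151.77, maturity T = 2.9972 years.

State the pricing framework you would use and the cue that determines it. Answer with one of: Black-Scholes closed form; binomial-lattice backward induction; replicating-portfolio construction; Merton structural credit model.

Key observation: a European claim on ABC (strike 151.77) — a lognormal (GBM) underlying with constant rate and volatility — has an exact closed-form value; no lattice or capital structure is involved.

framework: Black-Scholes closed form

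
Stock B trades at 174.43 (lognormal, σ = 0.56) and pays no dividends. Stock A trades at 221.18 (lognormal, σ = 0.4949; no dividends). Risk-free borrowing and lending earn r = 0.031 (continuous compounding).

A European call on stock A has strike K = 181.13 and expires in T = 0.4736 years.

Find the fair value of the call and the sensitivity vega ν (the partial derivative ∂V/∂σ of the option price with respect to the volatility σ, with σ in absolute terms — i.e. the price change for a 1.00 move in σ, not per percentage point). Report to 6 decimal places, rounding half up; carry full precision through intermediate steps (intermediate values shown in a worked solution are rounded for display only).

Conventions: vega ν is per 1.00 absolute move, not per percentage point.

price = 53.478186
ν = 44.097373

σ√T = 0.4949·√0.4736 = 0.340583
d₁ = (ln(S/K) + (r+σ²/2)T) / (σ√T) = (ln(221.18/181.13) + (0.031+0.4949²/2)·0.4736) / 0.340583 = (0.199762 + 0.072680) / 0.340583 = 0.799928
d₂ = d₁ − σ√T = 0.799928 − 0.340583 = 0.459344
e^{−rT} = 0.985426
N(d₁) = 0.788124,  N(d₂) = 0.677007
Call price V = S·N(d₁) − K·e^{−rT}·N(d₂) = 174.317179 − 120.838993 = 53.478186
φ(d₁) = (1/√(2π))·e^{−d₁²/2} = 0.289708
ν = S·φ(d₁)·√T = 44.097373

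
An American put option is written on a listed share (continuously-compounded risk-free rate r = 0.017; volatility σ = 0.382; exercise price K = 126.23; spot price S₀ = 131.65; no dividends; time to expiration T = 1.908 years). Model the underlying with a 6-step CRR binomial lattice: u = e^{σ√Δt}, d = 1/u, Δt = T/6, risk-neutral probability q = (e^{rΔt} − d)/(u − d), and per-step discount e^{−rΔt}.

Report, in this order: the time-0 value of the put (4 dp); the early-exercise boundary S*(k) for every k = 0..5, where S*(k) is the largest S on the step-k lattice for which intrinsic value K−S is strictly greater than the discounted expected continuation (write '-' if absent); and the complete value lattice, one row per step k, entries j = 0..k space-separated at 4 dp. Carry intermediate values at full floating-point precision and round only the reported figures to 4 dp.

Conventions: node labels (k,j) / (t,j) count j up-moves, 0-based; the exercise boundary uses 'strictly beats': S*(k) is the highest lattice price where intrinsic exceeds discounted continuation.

price = 21.9009
boundary = - - - 68.9858 55.6168 68.9858
tree:
21.9009
31.3339 11.0343
43.2865 17.6070 3.4127
57.2442 27.3359 6.3405 0.0000
70.6132 40.7993 11.7799 0.0000 0.0000
81.3914 57.2442 21.8859 0.0000 0.0000 0.0000
90.0808 70.6132 40.6616 0.0000 0.0000 0.0000 0.0000

Δt=0.31800, u=1.24038, d=0.80621, q=0.45884, disc=e^(-rΔt)=0.99461
k=6 terminal: V=max(K-S,0) → 90.0808 70.6132 40.6616 0.0000 0.0000 0.0000 0.0000
k=5: j=0 S=44.8386 intr=81.3914 cont=80.7108 V=81.3914[EX]; j=1 S=68.9858 intr=57.2442 cont=56.5637 V=57.2442[EX]; j=2 S=106.1371 intr=20.0929 cont=21.8859 V=21.8859[hold]; j=3 S=163.2957 intr=0.0000 cont=0.0000 V=0.0000[hold]; j=4 S=251.2362 intr=0.0000 cont=0.0000 V=0.0000[hold]; j=5 S=386.5357 intr=0.0000 cont=0.0000 V=0.0000[hold]  S*(5)=68.9858
k=4: j=0 S=55.6168 intr=70.6132 cont=69.9327 V=70.6132[EX]; j=1 S=85.5684 intr=40.6616 cont=40.7993 V=40.7993[hold]; j=2 S=131.6500 intr=0.0000 cont=11.7799 V=11.7799[hold]; j=3 S=202.5482 intr=0.0000 cont=0.0000 V=0.0000[hold]; j=4 S=311.6276 intr=0.0000 cont=0.0000 V=0.0000[hold]  S*(4)=55.6168
k=3: j=0 S=68.9858 intr=57.2442 cont=56.6265 V=57.2442[EX]; j=1 S=106.1371 intr=20.0929 cont=27.3359 V=27.3359[hold]; j=2 S=163.2957 intr=0.0000 cont=6.3405 V=6.3405[hold]; j=3 S=251.2362 intr=0.0000 cont=0.0000 V=0.0000[hold]  S*(3)=68.9858
k=2: j=0 S=85.5684 intr=40.6616 cont=43.2865 V=43.2865[hold]; j=1 S=131.6500 intr=0.0000 cont=17.6070 V=17.6070[hold]; j=2 S=202.5482 intr=0.0000 cont=3.4127 V=3.4127[hold]  S*(2)=-
k=1: j=0 S=106.1371 intr=20.0929 cont=31.3339 V=31.3339[hold]; j=1 S=163.2957 intr=0.0000 cont=11.0343 V=11.0343[hold]  S*(1)=-
k=0: j=0 S=131.6500 intr=0.0000 cont=21.9009 V=21.9009[hold]  S*(0)=-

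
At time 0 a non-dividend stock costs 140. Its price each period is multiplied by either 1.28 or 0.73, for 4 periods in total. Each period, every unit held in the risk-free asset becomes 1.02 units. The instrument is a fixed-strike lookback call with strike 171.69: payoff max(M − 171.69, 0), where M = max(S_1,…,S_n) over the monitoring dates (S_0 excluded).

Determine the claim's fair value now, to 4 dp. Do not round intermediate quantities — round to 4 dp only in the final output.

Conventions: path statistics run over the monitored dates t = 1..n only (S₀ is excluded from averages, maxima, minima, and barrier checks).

Risk-neutral up-probability p* = (R−d)/(u−d) = (1.02−0.73)/(1.28−0.73) = 0.5273; the claim prices as the p*-weighted sum of path payoffs discounted by R^4.
Enumerate all 2^4 = 16 price paths (U = up ×1.28, D = down ×0.73); each path with k up-moves has probability p*^k·(1−p*)^(4−k).
DDDD: M=102.2000, payoff=0.0000, prob=0.049939
UDDD: M=179.2000, payoff=7.5100, prob=0.055702
DUDD: M=130.8160, payoff=0.0000, prob=0.055702
UUDD: M=229.3760, payoff=57.6860, prob=0.062129
DDUD: M=102.2000, payoff=0.0000, prob=0.055702
UDUD: M=179.2000, payoff=7.5100, prob=0.062129
DUUD: M=167.4445, payoff=0.0000, prob=0.062129
UUUD: M=293.6013, payoff=121.9113, prob=0.069297
DDDU: M=102.2000, payoff=0.0000, prob=0.055702
UDDU: M=179.2000, payoff=7.5100, prob=0.062129
DUDU: M=130.8160, payoff=0.0000, prob=0.062129
UUDU: M=229.3760, payoff=57.6860, prob=0.069297
DDUU: M=122.2345, payoff=0.0000, prob=0.062129
UDUU: M=214.3289, payoff=42.6389, prob=0.069297
DUUU: M=214.3289, payoff=42.6389, prob=0.069297
UUUU: M=375.8096, payoff=204.1196, prob=0.077293
Price = Σ prob·payoff / R^4 = 39.067647 / 1.082432 = 36.0925

price = 36.0925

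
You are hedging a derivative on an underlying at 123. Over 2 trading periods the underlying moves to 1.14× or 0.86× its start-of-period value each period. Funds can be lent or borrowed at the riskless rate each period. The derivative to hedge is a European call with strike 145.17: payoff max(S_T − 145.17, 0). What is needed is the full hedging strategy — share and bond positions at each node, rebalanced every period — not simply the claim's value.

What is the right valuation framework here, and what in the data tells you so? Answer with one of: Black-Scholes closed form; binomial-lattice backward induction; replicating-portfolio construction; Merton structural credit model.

framework: replicating-portfolio construction

Key observation: the mandate to exhibit the hedge at every date and state singles out the replicating-portfolio construction on the 2-period tree with factors 1.14 and 0.86 from 123.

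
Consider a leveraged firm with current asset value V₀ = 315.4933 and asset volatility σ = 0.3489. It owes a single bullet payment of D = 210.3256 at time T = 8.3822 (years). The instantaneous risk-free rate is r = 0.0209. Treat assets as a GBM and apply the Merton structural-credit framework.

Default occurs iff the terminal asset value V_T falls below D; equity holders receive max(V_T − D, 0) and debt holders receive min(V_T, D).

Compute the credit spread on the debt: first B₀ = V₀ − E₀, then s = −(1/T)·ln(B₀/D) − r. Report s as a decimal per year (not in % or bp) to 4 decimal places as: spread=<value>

Equity is a call on the firm's assets struck at D = 210.3256:
d₁ = [ln(V₀/D) + (r + σ²/2)T] / (σ√T)
   = [ln(315.4933/210.3256) + (0.0209 + 0.5·0.3489²)·8.3822] / (0.3489·√8.3822)
   = [0.405481 + 0.685376] / 1.010136 = 1.079910
d₂ = d₁ − σ√T = 1.079910 − 1.010136 = 0.069774
N(d₁) = 0.859909,  N(d₂) = 0.527813,  e^(−rT) = 0.839299
E₀ = V₀·N(d₁) − D·e^(−rT)·N(d₂)
   = 315.4933·0.859909 − 210.3256·0.839299·0.527813 = 178.122690
B₀ = V₀ − E₀ = 315.4933 − 178.122690 = 137.370610
spread = −(1/T)·ln(B₀/D) − r = −(1/8.3822)·ln(137.370610/210.3256) − 0.0209 = 0.02991892

spread=0.0299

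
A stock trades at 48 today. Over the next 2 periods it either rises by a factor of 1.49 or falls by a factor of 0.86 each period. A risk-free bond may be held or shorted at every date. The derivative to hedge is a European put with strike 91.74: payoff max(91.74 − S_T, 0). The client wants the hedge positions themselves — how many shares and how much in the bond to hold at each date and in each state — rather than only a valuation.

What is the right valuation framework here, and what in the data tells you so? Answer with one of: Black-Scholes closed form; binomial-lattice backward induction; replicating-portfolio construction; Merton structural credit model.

Key observation: the deliverable is the dynamic trading strategy on the 2-step tree (spot 48, moves 1.49 and 0.86), so the valuation must go through the node-by-node replicating-portfolio solve.

framework: replicating-portfolio construction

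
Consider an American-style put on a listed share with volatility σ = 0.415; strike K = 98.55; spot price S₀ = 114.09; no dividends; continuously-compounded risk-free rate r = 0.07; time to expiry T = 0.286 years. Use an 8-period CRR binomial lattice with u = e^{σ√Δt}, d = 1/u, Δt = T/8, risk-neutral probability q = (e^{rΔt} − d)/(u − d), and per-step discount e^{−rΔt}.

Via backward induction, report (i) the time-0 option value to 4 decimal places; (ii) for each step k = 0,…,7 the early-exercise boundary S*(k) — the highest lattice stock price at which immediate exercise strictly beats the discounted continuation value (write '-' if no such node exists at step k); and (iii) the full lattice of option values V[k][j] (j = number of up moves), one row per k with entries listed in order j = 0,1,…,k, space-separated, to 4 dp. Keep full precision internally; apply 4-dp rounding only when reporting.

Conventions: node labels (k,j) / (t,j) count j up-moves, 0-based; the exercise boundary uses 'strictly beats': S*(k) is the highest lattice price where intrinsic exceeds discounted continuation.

params: Δt=0.03575 u=1.08163 d=0.92453 q=0.49634 e^(-rΔt)=0.99750
t_8 payoffs: 37.6488 27.3006 15.1940 1.0303 0.0000 0.0000 0.0000 0.0000 0.0000
t_7: node(7,0) S=65.8724 payoff=32.6776 vs cont=32.4313 → 32.6776 [stop]  node(7,1) S=77.0653 payoff=21.4847 vs cont=21.2384 → 21.4847 [stop]  node(7,2) S=90.1601 payoff=8.3899 vs cont=8.1436 → 8.3899 [stop]  node(7,3) S=105.4799 payoff=0.0000 vs cont=0.5176 → 0.5176 [wait]  node(7,4) S=123.4029 payoff=0.0000 vs cont=0.0000 → 0.0000 [wait]  node(7,5) S=144.3713 payoff=0.0000 vs cont=0.0000 → 0.0000 [wait]  node(7,6) S=168.9025 payoff=0.0000 vs cont=0.0000 → 0.0000 [wait]  node(7,7) S=197.6021 payoff=0.0000 vs cont=0.0000 → 0.0000 [wait]  ⇒ S*(7)=90.1601
t_6: node(6,0) S=71.2494 payoff=27.3006 vs cont=27.0543 → 27.3006 [stop]  node(6,1) S=83.3560 payoff=15.1940 vs cont=14.9477 → 15.1940 [stop]  node(6,2) S=97.5197 payoff=1.0303 vs cont=4.4713 → 4.4713 [wait]  node(6,3) S=114.0900 payoff=0.0000 vs cont=0.2601 → 0.2601 [wait]  node(6,4) S=133.4759 payoff=0.0000 vs cont=0.0000 → 0.0000 [wait]  node(6,5) S=156.1559 payoff=0.0000 vs cont=0.0000 → 0.0000 [wait]  node(6,6) S=182.6896 payoff=0.0000 vs cont=0.0000 → 0.0000 [wait]  ⇒ S*(6)=83.3560
t_5: node(5,0) S=77.0653 payoff=21.4847 vs cont=21.2384 → 21.4847 [stop]  node(5,1) S=90.1601 payoff=8.3899 vs cont=9.8472 → 9.8472 [wait]  node(5,2) S=105.4799 payoff=0.0000 vs cont=2.3752 → 2.3752 [wait]  node(5,3) S=123.4029 payoff=0.0000 vs cont=0.1307 → 0.1307 [wait]  node(5,4) S=144.3713 payoff=0.0000 vs cont=0.0000 → 0.0000 [wait]  node(5,5) S=168.9025 payoff=0.0000 vs cont=0.0000 → 0.0000 [wait]  ⇒ S*(5)=77.0653
t_4: node(4,0) S=83.3560 payoff=15.1940 vs cont=15.6692 → 15.6692 [wait]  node(4,1) S=97.5197 payoff=1.0303 vs cont=6.1232 → 6.1232 [wait]  node(4,2) S=114.0900 payoff=0.0000 vs cont=1.2580 → 1.2580 [wait]  node(4,3) S=133.4759 payoff=0.0000 vs cont=0.0656 → 0.0656 [wait]  node(4,4) S=156.1559 payoff=0.0000 vs cont=0.0000 → 0.0000 [wait]  ⇒ S*(4)=-
t_3: node(3,0) S=90.1601 payoff=8.3899 vs cont=10.9038 → 10.9038 [wait]  node(3,1) S=105.4799 payoff=0.0000 vs cont=3.6991 → 3.6991 [wait]  node(3,2) S=123.4029 payoff=0.0000 vs cont=0.6645 → 0.6645 [wait]  node(3,3) S=144.3713 payoff=0.0000 vs cont=0.0330 → 0.0330 [wait]  ⇒ S*(3)=-
t_2: node(2,0) S=97.5197 payoff=1.0303 vs cont=7.3095 → 7.3095 [wait]  node(2,1) S=114.0900 payoff=0.0000 vs cont=2.1874 → 2.1874 [wait]  node(2,2) S=133.4759 payoff=0.0000 vs cont=0.3502 → 0.3502 [wait]  ⇒ S*(2)=-
t_1: node(1,0) S=105.4799 payoff=0.0000 vs cont=4.7553 → 4.7553 [wait]  node(1,1) S=123.4029 payoff=0.0000 vs cont=1.2723 → 1.2723 [wait]  ⇒ S*(1)=-
t_0: node(0,0) S=114.0900 payoff=0.0000 vs cont=3.0190 → 3.0190 [wait]  ⇒ S*(0)=-

price = 3.0190
boundary = - - - - - 77.0653 83.3560 90.1601
tree:
3.0190
4.7553 1.2723
7.3095 2.1874 0.3502
10.9038 3.6991 0.6645 0.0330
15.6692 6.1232 1.2580 0.0656 0.0000
21.4847 9.8472 2.3752 0.1307 0.0000 0.0000
27.3006 15.1940 4.4713 0.2601 0.0000 0.0000 0.0000
32.6776 21.4847 8.3899 0.5176 0.0000 0.0000 0.0000 0.0000
37.6488 27.3006 15.1940 1.0303 0.0000 0.0000 0.0000 0.0000 0.0000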